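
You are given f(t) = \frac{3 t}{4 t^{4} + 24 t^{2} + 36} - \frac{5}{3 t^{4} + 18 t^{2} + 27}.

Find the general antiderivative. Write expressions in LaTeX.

Integrate term by term and add the pieces.
Check: d/dt[\frac{- 60 t - 20 \sqrt{3} \left(t^{2} + 3\right) \operatorname{atan}{\left(\frac{\sqrt{3} t}{3} \right)} - 81}{216 \left(t^{2} + 3\right)}] = \frac{9 t - 20}{12 t^{4} + 72 t^{2} + 108}, which equals f(t).

F(t) = \frac{- 60 t - 20 \sqrt{3} \left(t^{2} + 3\right) \operatorname{atan}{\left(\frac{\sqrt{3} t}{3} \right)} - 81}{216 \left(t^{2} + 3\right)} + C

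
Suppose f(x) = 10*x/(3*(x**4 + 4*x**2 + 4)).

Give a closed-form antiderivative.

An antiderivative is F(x) = -5/(3*x**2 + 6).

f matches the chain-rule pattern g'(h)*h' with inner function h(x) = 3*x**2 + 6; substituting u = h(x) collapses the integral.
Check: d/dx[-5/(3*x**2 + 6)] = 10*x/(3*x**4 + 12*x**2 + 12), which equals f(x).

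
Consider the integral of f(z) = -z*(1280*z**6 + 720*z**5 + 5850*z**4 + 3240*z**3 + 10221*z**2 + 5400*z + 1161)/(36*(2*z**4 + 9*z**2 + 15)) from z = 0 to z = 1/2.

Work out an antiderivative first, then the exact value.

Antiderivative: F(z) = (-5*z**2*(-8*z - 3)**2 - 54*log(z**4/3 + 3*z**2/2 + 5/2))/72; value = -245/288 - 3*log(139/48)/4 + 3*log(5/2)/4

For F(z) to be correct the identity F'(z) - f(z) = 0 must hold.
F(z) = (-5*z**2*(-8*z - 3)**2 - 54*log(z**4/3 + 3*z**2/2 + 5/2))/72 is an antiderivative of f.
Check: d/dz[(-5*z**2*(-8*z - 3)**2 - 54*log(z**4/3 + 3*z**2/2 + 5/2))/72] = (-1280*z**7 - 720*z**6 - 5850*z**5 - 3240*z**4 - 10221*z**3 - 5400*z**2 - 1161*z)/(72*z**4 + 324*z**2 + 540), which equals f(z).
F(1/2) = -245/288 - 3*log(139/48)/4; F(0) = -3*log(5/2)/4.
Integral = F(1/2) - F(0) = -245/288 - 3*log(139/48)/4 + 3*log(5/2)/4.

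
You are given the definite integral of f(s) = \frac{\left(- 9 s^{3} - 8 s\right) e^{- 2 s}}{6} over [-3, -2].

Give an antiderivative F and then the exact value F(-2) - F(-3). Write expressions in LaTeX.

Antiderivative: F(s) = \frac{\left(36 s^{3} + 54 s^{2} + 86 s + 43\right) e^{- 2 s}}{48}; value = - \frac{67 e^{4}}{16} + \frac{701 e^{6}}{48}

Recognize the product-rule pattern: f = u'v + uv' with u = \frac{3 s^{3}}{4} + \frac{9 s^{2}}{8} + \frac{43 s}{24} + \frac{43}{48}, v = e^{- 2 s}, so integration by parts undoes it.
F(s) = \frac{\left(36 s^{3} + 54 s^{2} + 86 s + 43\right) e^{- 2 s}}{48} is an antiderivative of f.
Check: d/ds[\frac{\left(36 s^{3} + 54 s^{2} + 86 s + 43\right) e^{- 2 s}}{48}] = \frac{\left(- 9 s^{3} - 8 s\right) e^{- 2 s}}{6} = f(s).
F(-2) = - \frac{67 e^{4}}{16}; F(-3) = - \frac{701 e^{6}}{48}.
Integral = F(-2) - F(-3) = - \frac{67 e^{4}}{16} + \frac{701 e^{6}}{48}.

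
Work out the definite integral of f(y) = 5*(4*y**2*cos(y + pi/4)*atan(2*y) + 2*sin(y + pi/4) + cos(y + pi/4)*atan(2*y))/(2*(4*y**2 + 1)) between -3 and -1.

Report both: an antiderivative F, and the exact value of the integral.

Antiderivative: F(y) = 5*sin(y + pi/4)*atan(2*y)/2; value = 5*cos(pi/4 + 3)*atan(6)/2 - 5*cos(pi/4 + 1)*atan(2)/2

f has the shape u'v + uv' for u = 5*atan(2*y)/2 and v = sin(y + pi/4) — it is the derivative of the product u*v.
F(y) = 5*sin(y + pi/4)*atan(2*y)/2 is an antiderivative of f.
Check: d/dy[5*sin(y + pi/4)*atan(2*y)/2] = (20*y**2*cos(y + pi/4)*atan(2*y) + 10*sin(y + pi/4) + 5*cos(y + pi/4)*atan(2*y))/(8*y**2 + 2), which equals f(y).
F(-1) = -5*cos(pi/4 + 1)*atan(2)/2; F(-3) = -5*cos(pi/4 + 3)*atan(6)/2.
Integral = F(-1) - F(-3) = 5*cos(pi/4 + 3)*atan(6)/2 - 5*cos(pi/4 + 1)*atan(2)/2.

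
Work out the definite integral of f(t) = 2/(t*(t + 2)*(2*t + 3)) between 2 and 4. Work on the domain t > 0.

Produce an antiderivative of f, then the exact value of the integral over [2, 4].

Factor the denominator (t*(t + 2)*(2*t + 3)) and decompose: f = -8/(3*(2*t + 3)) + 1/(t + 2) + 1/(3*t); each piece integrates to a log, atan, or power term.
F(t) = (log(t) - 4*log(t + 3/2) + 3*log(t + 2))/3 is an antiderivative of f.
Check: d/dt[(log(t) - 4*log(t + 3/2) + 3*log(t + 2))/3] = 2/(2*t**3 + 7*t**2 + 6*t), which equals f(t).
F(4) = -4*log(11/2)/3 + log(4)/3 + log(6); F(2) = -4*log(7/2)/3 + log(2)/3 + log(4).
Integral = F(4) - F(2) = -4*log(11/2)/3 - 2*log(4)/3 - log(2)/3 + 4*log(7/2)/3 + log(6).

Antiderivative: F(t) = (log(t) - 4*log(t + 3/2) + 3*log(t + 2))/3; value = -4*log(11/2)/3 - 2*log(4)/3 - log(2)/3 + 4*log(7/2)/3 + log(6)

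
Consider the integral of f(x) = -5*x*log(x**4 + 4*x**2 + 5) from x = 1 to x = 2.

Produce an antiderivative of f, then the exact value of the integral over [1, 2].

Antiderivative: F(x) = 5*(-x**2*log(x**4 + 4*x**2 + 5) + 2*x**2 - 2*log(x**4 + 4*x**2 + 5) - 2*atan(x**2 + 2))/2; value = -15*log(37) - 5*atan(6) + 5*atan(3) + 15 + 15*log(10)/2

A first test for any F(x): its x-derivative must equal f(x) identically.
F(x) = 5*(-x**2*log(x**4 + 4*x**2 + 5) + 2*x**2 - 2*log(x**4 + 4*x**2 + 5) - 2*atan(x**2 + 2))/2 is an antiderivative of f.
Check: d/dx[5*(-x**2*log(x**4 + 4*x**2 + 5) + 2*x**2 - 2*log(x**4 + 4*x**2 + 5) - 2*atan(x**2 + 2))/2] = -5*x*log(x**4 + 4*x**2 + 5) = f(x).
F(2) = -15*log(37) - 5*atan(6) + 20; F(1) = -15*log(10)/2 - 5*atan(3) + 5.
Integral = F(2) - F(1) = -15*log(37) - 5*atan(6) + 5*atan(3) + 15 + 15*log(10)/2.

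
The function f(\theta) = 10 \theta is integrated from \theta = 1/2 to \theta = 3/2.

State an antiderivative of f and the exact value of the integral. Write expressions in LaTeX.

Antiderivative: F(\theta) = 5 \theta^{2}; value = 10

A candidate is checked by its d/d\theta: the result must match f(\theta).
F(\theta) = 5 \theta^{2} is an antiderivative of f.
Check: d/d\theta[5 \theta^{2}] = 10 \theta = f(\theta).
F(3/2) = \frac{45}{4}; F(1/2) = \frac{5}{4}.
Integral = F(3/2) - F(1/2) = 10.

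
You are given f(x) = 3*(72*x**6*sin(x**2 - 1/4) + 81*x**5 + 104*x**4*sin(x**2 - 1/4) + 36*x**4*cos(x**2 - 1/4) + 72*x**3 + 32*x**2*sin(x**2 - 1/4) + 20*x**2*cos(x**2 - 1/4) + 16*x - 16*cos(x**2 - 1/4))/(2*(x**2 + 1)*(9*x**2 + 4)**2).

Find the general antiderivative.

F(x) = (27*x**2*log(x**2 + 1) - 24*x*cos(x**2 - 1/4) + 12*log(x**2 + 1))/(36*x**2 + 16) + C

Any candidate F(x) must reproduce f(x) exactly when differentiated.
Check: d/dx[(27*x**2*log(x**2 + 1) - 24*x*cos(x**2 - 1/4) + 12*log(x**2 + 1))/(36*x**2 + 16)] = (216*x**6*sin(x**2 - 1/4) + 243*x**5 + 312*x**4*sin(x**2 - 1/4) + 108*x**4*cos(x**2 - 1/4) + 216*x**3 + 96*x**2*sin(x**2 - 1/4) + 60*x**2*cos(x**2 - 1/4) + 48*x - 48*cos(x**2 - 1/4))/(162*x**6 + 306*x**4 + 176*x**2 + 32), which equals f(x).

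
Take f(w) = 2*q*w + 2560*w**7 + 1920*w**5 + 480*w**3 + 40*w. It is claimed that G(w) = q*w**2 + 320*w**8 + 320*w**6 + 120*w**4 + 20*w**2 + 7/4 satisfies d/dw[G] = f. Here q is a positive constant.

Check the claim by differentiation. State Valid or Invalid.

Valid - differentiating G returns exactly f.

d/dw[G] = 2*q*w + 2560*w**7 + 1920*w**5 + 480*w**3 + 40*w
This equals f(w) exactly, so the claim holds.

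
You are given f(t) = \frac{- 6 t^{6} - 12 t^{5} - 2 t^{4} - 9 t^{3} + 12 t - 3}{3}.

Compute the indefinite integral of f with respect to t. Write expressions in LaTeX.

F(t) = - \frac{2 t^{7}}{7} - \frac{2 t^{6}}{3} - \frac{2 t^{5}}{15} - \frac{3 t^{4}}{4} + 2 t^{2} - t + C

Differentiate the proposed F(t) back; it has to land on f(t) exactly.
Check: d/dt[- \frac{2 t^{7}}{7} - \frac{2 t^{6}}{3} - \frac{2 t^{5}}{15} - \frac{3 t^{4}}{4} + 2 t^{2} - t] = - 2 t^{6} - 4 t^{5} - \frac{2 t^{4}}{3} - 3 t^{3} + 4 t - 1, which equals f(t).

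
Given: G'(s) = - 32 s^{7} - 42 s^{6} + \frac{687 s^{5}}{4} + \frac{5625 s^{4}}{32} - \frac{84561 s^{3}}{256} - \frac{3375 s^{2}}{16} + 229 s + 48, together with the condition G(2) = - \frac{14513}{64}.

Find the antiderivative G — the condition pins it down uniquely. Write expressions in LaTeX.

G(s) = - 4 s^{8} - 6 s^{7} + \frac{229 s^{6}}{8} + \frac{1125 s^{5}}{32} - \frac{84561 s^{4}}{1024} - \frac{1125 s^{3}}{16} + \frac{229 s^{2}}{2} + 48 s - 62

G'(s) matches the chain-rule pattern g'(h)*h' with inner function h(s) = - 2 s^{2} - \frac{3 s}{4} + 4; substituting u = h(s) collapses the integral.
A general antiderivative is - \frac{\left(- 2 s^{2} - \frac{3 s}{4} + 4\right)^{4}}{4} + C.
The condition gives C = - \frac{14513}{64} - (- \frac{14641}{64}) = 2.
So G(s) = - 4 s^{8} - 6 s^{7} + \frac{229 s^{6}}{8} + \frac{1125 s^{5}}{32} - \frac{84561 s^{4}}{1024} - \frac{1125 s^{3}}{16} + \frac{229 s^{2}}{2} + 48 s - 62.
Check: d/ds[- 4 s^{8} - 6 s^{7} + \frac{229 s^{6}}{8} + \frac{1125 s^{5}}{32} - \frac{84561 s^{4}}{1024} - \frac{1125 s^{3}}{16} + \frac{229 s^{2}}{2} + 48 s - 62] = - 32 s^{7} - 42 s^{6} + \frac{687 s^{5}}{4} + \frac{5625 s^{4}}{32} - \frac{84561 s^{3}}{256} - \frac{3375 s^{2}}{16} + 229 s + 48 = G'(s).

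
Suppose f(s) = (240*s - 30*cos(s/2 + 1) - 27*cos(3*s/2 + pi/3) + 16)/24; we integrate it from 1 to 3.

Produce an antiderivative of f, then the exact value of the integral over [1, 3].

A first test for any F(s): its s-derivative must equal f(s) identically.
F(s) = 5*s**2 + 2*s/3 - 5*sin(s/2 + 1)/2 - 3*sin(3*s/2 + pi/3)/4 is an antiderivative of f.
Check: d/ds[5*s**2 + 2*s/3 - 5*sin(s/2 + 1)/2 - 3*sin(3*s/2 + pi/3)/4] = 10*s - 5*cos(s/2 + 1)/4 - 9*cos(3*s/2 + pi/3)/8 + 2/3, which equals f(s).
F(3) = -5*sin(5/2)/2 - 3*sin(pi/3 + 9/2)/4 + 47; F(1) = -5*sin(3/2)/2 - 3*sin(pi/3 + 3/2)/4 + 17/3.
Integral = F(3) - F(1) = -5*sin(5/2)/2 + 3*sin(pi/3 + 3/2)/4 - 3*sin(pi/3 + 9/2)/4 + 5*sin(3/2)/2 + 124/3.

Antiderivative: F(s) = 5*s**2 + 2*s/3 - 5*sin(s/2 + 1)/2 - 3*sin(3*s/2 + pi/3)/4; value = -5*sin(5/2)/2 + 3*sin(pi/3 + 3/2)/4 - 3*sin(pi/3 + 9/2)/4 + 5*sin(3/2)/2 + 124/3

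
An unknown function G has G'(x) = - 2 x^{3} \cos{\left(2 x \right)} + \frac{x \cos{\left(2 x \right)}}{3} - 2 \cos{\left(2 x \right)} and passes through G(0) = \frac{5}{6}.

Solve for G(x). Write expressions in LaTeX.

G(x) = - x^{3} \sin{\left(2 x \right)} - \frac{3 x^{2} \cos{\left(2 x \right)}}{2} + \frac{5 x \sin{\left(2 x \right)}}{3} - \sin{\left(2 x \right)} + \frac{5 \cos{\left(2 x \right)}}{6}

The integrand splits into summands that can be handled one at a time.
A general antiderivative is - x^{3} \sin{\left(2 x \right)} - \frac{3 x^{2} \cos{\left(2 x \right)}}{2} + \frac{5 x \sin{\left(2 x \right)}}{3} - \sin{\left(2 x \right)} + \frac{5 \cos{\left(2 x \right)}}{6} + C.
The condition gives C = \frac{5}{6} - (\frac{5}{6}) = 0.
So G(x) = - x^{3} \sin{\left(2 x \right)} - \frac{3 x^{2} \cos{\left(2 x \right)}}{2} + \frac{5 x \sin{\left(2 x \right)}}{3} - \sin{\left(2 x \right)} + \frac{5 \cos{\left(2 x \right)}}{6}.
Check: d/dx[- x^{3} \sin{\left(2 x \right)} - \frac{3 x^{2} \cos{\left(2 x \right)}}{2} + \frac{5 x \sin{\left(2 x \right)}}{3} - \sin{\left(2 x \right)} + \frac{5 \cos{\left(2 x \right)}}{6}] = - 2 x^{3} \cos{\left(2 x \right)} + \frac{x \cos{\left(2 x \right)}}{3} - 2 \cos{\left(2 x \right)} = G'(x).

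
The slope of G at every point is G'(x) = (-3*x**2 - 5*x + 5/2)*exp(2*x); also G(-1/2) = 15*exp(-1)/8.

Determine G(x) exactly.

G(x) = -3*x**2*exp(2*x)/2 - x*exp(2*x) + 7*exp(2*x)/4

Recognize the product-rule pattern: G'(x) = u'v + uv' with u = -3*x**2/2 - x + 7/4, v = exp(2*x), so integration by parts undoes it.
A general antiderivative is (-6*x**2 - 4*x + 7)*exp(2*x)/4 + C.
The condition gives C = 15*exp(-1)/8 - (15*exp(-1)/8) = 0.
So G(x) = -3*x**2*exp(2*x)/2 - x*exp(2*x) + 7*exp(2*x)/4.
Check: d/dx[-3*x**2*exp(2*x)/2 - x*exp(2*x) + 7*exp(2*x)/4] = -3*x**2*exp(2*x) - 5*x*exp(2*x) + 5*exp(2*x)/2, which equals G'(x).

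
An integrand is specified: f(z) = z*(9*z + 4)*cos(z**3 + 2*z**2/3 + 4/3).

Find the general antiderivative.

F(z) = 3*sin(z**3 + 2*z**2/3 + 4/3) + C

f matches the chain-rule pattern g'(h)*h' with inner function h(z) = z**3 + 2*z**2/3 + 4/3; substituting u = h(z) collapses the integral.
Check: d/dz[3*sin(z**3 + 2*z**2/3 + 4/3)] = 9*z**2*cos(z**3 + 2*z**2/3 + 4/3) + 4*z*cos(z**3 + 2*z**2/3 + 4/3), which equals f(z).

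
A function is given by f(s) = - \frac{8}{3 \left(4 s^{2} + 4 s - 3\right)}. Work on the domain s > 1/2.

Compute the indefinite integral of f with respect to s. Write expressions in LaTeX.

Factor the denominator (3 \left(2 s - 1\right) \left(2 s + 3\right)) and decompose: f = \frac{2}{3 \left(2 s + 3\right)} - \frac{2}{3 \left(2 s - 1\right)}; each piece integrates to a log, atan, or power term.
Check: d/ds[\frac{- \log{\left(s - \frac{1}{2} \right)} + \log{\left(s + \frac{3}{2} \right)}}{3}] = - \frac{8}{12 s^{2} + 12 s - 9}, which equals f(s).

F(s) = \frac{- \log{\left(s - \frac{1}{2} \right)} + \log{\left(s + \frac{3}{2} \right)}}{3} + C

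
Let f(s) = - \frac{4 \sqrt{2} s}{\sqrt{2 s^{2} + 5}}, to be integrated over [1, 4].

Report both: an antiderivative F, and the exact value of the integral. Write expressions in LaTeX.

Antiderivative: F(s) = - 2 \sqrt{2} \sqrt{2 s^{2} + 5}; value = - 2 \sqrt{74} + 2 \sqrt{14}

The substitution u = s^{2} + \frac{5}{2} works: f is exactly (dF/du)*(du/ds) for that inner function.
F(s) = - 2 \sqrt{2} \sqrt{2 s^{2} + 5} is an antiderivative of f.
Check: d/ds[- 2 \sqrt{2} \sqrt{2 s^{2} + 5}] = - \frac{4 \sqrt{2} s}{\sqrt{2 s^{2} + 5}} = f(s).
F(4) = - 2 \sqrt{74}; F(1) = - 2 \sqrt{14}.
Integral = F(4) - F(1) = - 2 \sqrt{74} + 2 \sqrt{14}.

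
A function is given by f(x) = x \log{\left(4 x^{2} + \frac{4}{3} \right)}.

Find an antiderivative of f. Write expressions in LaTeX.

An antiderivative is F(x) = \frac{x^{2} \log{\left(4 x^{2} + \frac{4}{3} \right)}}{2} - \frac{x^{2}}{2} + \frac{\log{\left(3 x^{2} + 1 \right)}}{6}.

Recover f(x) by differentiating a candidate F(x); any mismatch rules it out.
Check: d/dx[\frac{x^{2} \log{\left(4 x^{2} + \frac{4}{3} \right)}}{2} - \frac{x^{2}}{2} + \frac{\log{\left(3 x^{2} + 1 \right)}}{6}] = x \log{\left(x^{2} + \frac{1}{3} \right)} + 2 x \log{\left(2 \right)}, which equals f(x).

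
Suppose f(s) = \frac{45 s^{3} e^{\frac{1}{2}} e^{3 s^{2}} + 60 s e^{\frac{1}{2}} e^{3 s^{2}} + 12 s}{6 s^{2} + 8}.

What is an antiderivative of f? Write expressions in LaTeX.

Check any antiderivative F(s) by computing F'(s) and comparing it with f(s).
Check: d/ds[\frac{5 e^{\frac{1}{2}} e^{3 s^{2}}}{4} + \log{\left(s^{2} + \frac{4}{3} \right)}] = \frac{45 s^{3} e^{\frac{1}{2}} e^{3 s^{2}} + 60 s e^{\frac{1}{2}} e^{3 s^{2}} + 12 s}{6 s^{2} + 8} = f(s).

An antiderivative is F(s) = \frac{5 e^{\frac{1}{2}} e^{3 s^{2}}}{4} + \log{\left(s^{2} + \frac{4}{3} \right)}.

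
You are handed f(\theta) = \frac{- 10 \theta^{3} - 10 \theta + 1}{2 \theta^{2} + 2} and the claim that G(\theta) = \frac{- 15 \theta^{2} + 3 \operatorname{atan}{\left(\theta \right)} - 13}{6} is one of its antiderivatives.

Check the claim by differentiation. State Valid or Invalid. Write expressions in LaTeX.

d/d\theta[G] = \frac{- 10 \theta^{3} - 10 \theta + 1}{2 \theta^{2} + 2}
This equals f(\theta) exactly, so the claim holds.

Valid: G'(\theta) = f(\theta).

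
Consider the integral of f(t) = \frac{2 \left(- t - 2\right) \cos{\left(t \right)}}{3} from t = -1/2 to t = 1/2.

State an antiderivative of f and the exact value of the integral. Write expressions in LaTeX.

Antiderivative: F(t) = - \frac{2 t \sin{\left(t \right)}}{3} - \frac{4 \sin{\left(t \right)}}{3} - \frac{2 \cos{\left(t \right)}}{3}; value = - \frac{8 \sin{\left(\frac{1}{2} \right)}}{3}

Differentiate the proposed F(t) back; it has to land on f(t) exactly.
F(t) = - \frac{2 t \sin{\left(t \right)}}{3} - \frac{4 \sin{\left(t \right)}}{3} - \frac{2 \cos{\left(t \right)}}{3} is an antiderivative of f.
Check: d/dt[- \frac{2 t \sin{\left(t \right)}}{3} - \frac{4 \sin{\left(t \right)}}{3} - \frac{2 \cos{\left(t \right)}}{3}] = - \frac{2 t \cos{\left(t \right)}}{3} - \frac{4 \cos{\left(t \right)}}{3}, which equals f(t).
F(1/2) = - \frac{5 \sin{\left(\frac{1}{2} \right)}}{3} - \frac{2 \cos{\left(\frac{1}{2} \right)}}{3}; F(-1/2) = - \frac{2 \cos{\left(\frac{1}{2} \right)}}{3} + \sin{\left(\frac{1}{2} \right)}.
Integral = F(1/2) - F(-1/2) = - \frac{8 \sin{\left(\frac{1}{2} \right)}}{3}.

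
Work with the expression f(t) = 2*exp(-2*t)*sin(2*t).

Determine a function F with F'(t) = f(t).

Check any antiderivative F(t) by computing F'(t) and comparing it with f(t).
Check: d/dt[-exp(-2*t)*sin(2*t)/2 - exp(-2*t)*cos(2*t)/2] = 2*exp(-2*t)*sin(2*t) = f(t).

An antiderivative is F(t) = -exp(-2*t)*sin(2*t)/2 - exp(-2*t)*cos(2*t)/2.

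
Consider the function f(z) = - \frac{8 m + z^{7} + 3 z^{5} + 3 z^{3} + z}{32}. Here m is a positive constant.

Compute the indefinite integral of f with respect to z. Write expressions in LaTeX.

Recover f(z) by differentiating a candidate F(z); any mismatch rules it out.
Check: d/dz[- \frac{64 m z + z^{8} + 4 z^{6} + 6 z^{4} + 4 z^{2} + 1}{256}] = - \frac{m}{4} - \frac{z^{7}}{32} - \frac{3 z^{5}}{32} - \frac{3 z^{3}}{32} - \frac{z}{32}, which equals f(z).

F(z) = - \frac{64 m z + z^{8} + 4 z^{6} + 6 z^{4} + 4 z^{2} + 1}{256} + C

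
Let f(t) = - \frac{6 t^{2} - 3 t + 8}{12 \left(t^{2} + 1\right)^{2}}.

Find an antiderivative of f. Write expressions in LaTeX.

Since d/dt undoes antidifferentiation here, F'(t) = f(t) is required of F(t).
Check: d/dt[- \frac{14 t^{2} \operatorname{atan}{\left(t \right)} + 2 t + 14 \operatorname{atan}{\left(t \right)} + 3}{24 \left(t^{2} + 1\right)}] = \frac{- 6 t^{2} + 3 t - 8}{12 t^{4} + 24 t^{2} + 12}, which equals f(t).

An antiderivative is F(t) = - \frac{14 t^{2} \operatorname{atan}{\left(t \right)} + 2 t + 14 \operatorname{atan}{\left(t \right)} + 3}{24 \left(t^{2} + 1\right)}.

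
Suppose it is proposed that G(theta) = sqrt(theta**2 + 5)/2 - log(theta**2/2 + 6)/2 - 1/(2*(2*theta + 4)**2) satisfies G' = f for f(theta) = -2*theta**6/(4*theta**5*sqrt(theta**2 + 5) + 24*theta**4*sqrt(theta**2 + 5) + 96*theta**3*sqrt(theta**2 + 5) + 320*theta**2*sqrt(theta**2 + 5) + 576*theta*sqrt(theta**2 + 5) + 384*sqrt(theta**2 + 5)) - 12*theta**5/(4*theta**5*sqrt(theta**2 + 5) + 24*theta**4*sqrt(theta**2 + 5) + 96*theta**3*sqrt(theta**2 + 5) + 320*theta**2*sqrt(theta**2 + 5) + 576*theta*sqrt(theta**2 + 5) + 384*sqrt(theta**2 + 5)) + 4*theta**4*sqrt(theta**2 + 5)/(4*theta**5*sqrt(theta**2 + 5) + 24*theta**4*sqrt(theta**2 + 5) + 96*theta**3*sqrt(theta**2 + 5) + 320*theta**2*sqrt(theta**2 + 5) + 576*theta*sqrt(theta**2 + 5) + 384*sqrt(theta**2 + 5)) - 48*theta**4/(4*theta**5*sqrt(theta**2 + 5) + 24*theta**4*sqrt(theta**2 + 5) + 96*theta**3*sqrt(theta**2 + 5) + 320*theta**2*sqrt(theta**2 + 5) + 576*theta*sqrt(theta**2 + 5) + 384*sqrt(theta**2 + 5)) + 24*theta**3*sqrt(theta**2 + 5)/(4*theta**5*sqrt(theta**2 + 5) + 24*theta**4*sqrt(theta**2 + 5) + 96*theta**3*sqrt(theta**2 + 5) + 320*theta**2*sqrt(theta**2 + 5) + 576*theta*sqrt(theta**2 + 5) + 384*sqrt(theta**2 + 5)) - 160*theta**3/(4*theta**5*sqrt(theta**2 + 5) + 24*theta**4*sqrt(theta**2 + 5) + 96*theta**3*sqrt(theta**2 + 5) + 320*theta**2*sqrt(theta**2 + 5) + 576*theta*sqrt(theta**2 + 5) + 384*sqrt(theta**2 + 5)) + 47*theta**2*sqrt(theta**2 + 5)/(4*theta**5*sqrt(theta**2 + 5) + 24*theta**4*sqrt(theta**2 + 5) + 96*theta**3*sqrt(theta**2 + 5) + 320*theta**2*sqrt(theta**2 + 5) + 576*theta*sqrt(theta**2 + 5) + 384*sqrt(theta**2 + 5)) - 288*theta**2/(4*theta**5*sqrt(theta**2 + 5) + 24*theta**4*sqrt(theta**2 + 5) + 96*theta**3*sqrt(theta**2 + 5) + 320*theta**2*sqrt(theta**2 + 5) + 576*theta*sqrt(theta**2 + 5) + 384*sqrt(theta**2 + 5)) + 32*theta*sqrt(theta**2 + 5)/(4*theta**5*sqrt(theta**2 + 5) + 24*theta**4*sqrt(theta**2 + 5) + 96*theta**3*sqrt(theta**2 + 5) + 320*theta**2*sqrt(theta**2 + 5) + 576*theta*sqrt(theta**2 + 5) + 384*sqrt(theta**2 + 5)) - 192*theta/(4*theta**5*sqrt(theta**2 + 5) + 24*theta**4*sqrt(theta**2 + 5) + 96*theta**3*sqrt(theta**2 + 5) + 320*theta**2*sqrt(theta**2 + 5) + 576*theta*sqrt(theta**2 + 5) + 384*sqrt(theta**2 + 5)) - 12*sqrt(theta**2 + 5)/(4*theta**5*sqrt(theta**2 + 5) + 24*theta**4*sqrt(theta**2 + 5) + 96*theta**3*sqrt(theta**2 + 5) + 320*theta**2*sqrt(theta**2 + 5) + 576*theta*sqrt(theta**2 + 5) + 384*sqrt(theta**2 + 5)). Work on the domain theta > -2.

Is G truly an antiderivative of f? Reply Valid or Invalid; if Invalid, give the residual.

Invalid: d/dtheta[G] - f = (2*theta**6*sqrt(theta**2 + 5) - 4*theta**6 + 12*theta**5*sqrt(theta**2 + 5) - 24*theta**5 + 48*theta**4*sqrt(theta**2 + 5) - 67*theta**4 + 160*theta**3*sqrt(theta**2 + 5) - 152*theta**3 + 288*theta**2*sqrt(theta**2 + 5) - 223*theta**2 + 192*theta*sqrt(theta**2 + 5) - 160*theta + 60)/(2*theta**7 + 12*theta**6 + 58*theta**5 + 220*theta**4 + 528*theta**3 + 992*theta**2 + 1440*theta + 960), which is not 0.

d/dtheta[G] = (2*theta**6 + 12*theta**5 - 4*theta**4*sqrt(theta**2 + 5) + 48*theta**4 - 24*theta**3*sqrt(theta**2 + 5) + 160*theta**3 - 47*theta**2*sqrt(theta**2 + 5) + 288*theta**2 - 32*theta*sqrt(theta**2 + 5) + 192*theta + 12*sqrt(theta**2 + 5))/(4*theta**5*sqrt(theta**2 + 5) + 24*theta**4*sqrt(theta**2 + 5) + 96*theta**3*sqrt(theta**2 + 5) + 320*theta**2*sqrt(theta**2 + 5) + 576*theta*sqrt(theta**2 + 5) + 384*sqrt(theta**2 + 5))
d/dtheta[G] - f(theta) = (2*theta**6*sqrt(theta**2 + 5) - 4*theta**6 + 12*theta**5*sqrt(theta**2 + 5) - 24*theta**5 + 48*theta**4*sqrt(theta**2 + 5) - 67*theta**4 + 160*theta**3*sqrt(theta**2 + 5) - 152*theta**3 + 288*theta**2*sqrt(theta**2 + 5) - 223*theta**2 + 192*theta*sqrt(theta**2 + 5) - 160*theta + 60)/(2*theta**7 + 12*theta**6 + 58*theta**5 + 220*theta**4 + 528*theta**3 + 992*theta**2 + 1440*theta + 960) != 0.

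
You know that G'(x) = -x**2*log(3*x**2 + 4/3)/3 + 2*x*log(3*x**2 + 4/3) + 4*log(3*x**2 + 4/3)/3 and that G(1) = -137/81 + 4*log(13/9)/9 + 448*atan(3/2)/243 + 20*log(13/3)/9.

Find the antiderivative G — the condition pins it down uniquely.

G(x) = 2*x**3/27 - x**2 - 224*x/81 + (-x**3/9 + x**2 + 4*x/3)*log(3*x**2 + 4/3) + 4*log(x**2 + 4/9)/9 + 448*atan(3*x/2)/243 + 2

The integrand splits into summands that can be handled one at a time.
A general antiderivative is 2*x**3/27 - x**2 - 224*x/81 + (-x**3/9 + x**2 + 4*x/3)*log(3*x**2 + 4/3) + 4*log(x**2 + 4/9)/9 + 448*atan(3*x/2)/243 + C.
The condition gives C = -137/81 + 4*log(13/9)/9 + 448*atan(3/2)/243 + 20*log(13/3)/9 - (-299/81 + 4*log(13/9)/9 + 448*atan(3/2)/243 + 20*log(13/3)/9) = 2.
So G(x) = 2*x**3/27 - x**2 - 224*x/81 + (-x**3/9 + x**2 + 4*x/3)*log(3*x**2 + 4/3) + 4*log(x**2 + 4/9)/9 + 448*atan(3*x/2)/243 + 2.
Check: d/dx[2*x**3/27 - x**2 - 224*x/81 + (-x**3/9 + x**2 + 4*x/3)*log(3*x**2 + 4/3) + 4*log(x**2 + 4/9)/9 + 448*atan(3*x/2)/243 + 2] = -x**2*log(3*x**2 + 4/3)/3 + 2*x*log(3*x**2 + 4/3) + 4*log(3*x**2 + 4/3)/3 = G'(x).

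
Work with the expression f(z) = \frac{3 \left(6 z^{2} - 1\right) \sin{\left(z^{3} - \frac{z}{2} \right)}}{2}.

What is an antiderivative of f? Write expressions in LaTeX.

f matches the chain-rule pattern g'(h)*h' with inner function h(z) = z^{3} - \frac{z}{2}; substituting u = h(z) collapses the integral.
Check: d/dz[- 3 \cos{\left(z^{3} - \frac{z}{2} \right)}] = 9 z^{2} \sin{\left(z^{3} - \frac{z}{2} \right)} - \frac{3 \sin{\left(z^{3} - \frac{z}{2} \right)}}{2}, which equals f(z).

An antiderivative is F(z) = - 3 \cos{\left(z^{3} - \frac{z}{2} \right)}.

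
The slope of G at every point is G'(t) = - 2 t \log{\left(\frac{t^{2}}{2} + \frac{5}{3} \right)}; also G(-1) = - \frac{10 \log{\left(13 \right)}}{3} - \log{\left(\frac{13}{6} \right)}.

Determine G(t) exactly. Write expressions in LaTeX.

Whatever form G(t) takes, its d/dt must return the stated G'(t).
A general antiderivative is - t^{2} \log{\left(\frac{t^{2}}{2} + \frac{5}{3} \right)} + t^{2} - \frac{10 \log{\left(3 t^{2} + 10 \right)}}{3} + C.
The condition gives C = - \frac{10 \log{\left(13 \right)}}{3} - \log{\left(\frac{13}{6} \right)} - (- \frac{10 \log{\left(13 \right)}}{3} - \log{\left(\frac{13}{6} \right)} + 1) = -1.
So G(t) = - t^{2} \log{\left(\frac{t^{2}}{2} + \frac{5}{3} \right)} + t^{2} - \frac{10 \log{\left(3 t^{2} + 10 \right)}}{3} - 1.
Check: d/dt[- t^{2} \log{\left(\frac{t^{2}}{2} + \frac{5}{3} \right)} + t^{2} - \frac{10 \log{\left(3 t^{2} + 10 \right)}}{3} - 1] = - 2 t \log{\left(3 t^{2} + 10 \right)} + 2 t \log{\left(6 \right)}, which equals G'(t).

G(t) = - t^{2} \log{\left(\frac{t^{2}}{2} + \frac{5}{3} \right)} + t^{2} - \frac{10 \log{\left(3 t^{2} + 10 \right)}}{3} - 1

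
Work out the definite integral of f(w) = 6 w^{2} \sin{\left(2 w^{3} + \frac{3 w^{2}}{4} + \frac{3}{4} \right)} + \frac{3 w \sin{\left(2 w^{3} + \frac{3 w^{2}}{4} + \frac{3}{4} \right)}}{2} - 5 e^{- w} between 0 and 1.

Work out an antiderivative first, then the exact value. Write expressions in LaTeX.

Integrate term by term and add the pieces.
F(w) = - \cos{\left(2 w^{3} + \frac{3 w^{2}}{4} + \frac{3}{4} \right)} + 5 e^{- w} is an antiderivative of f.
Check: d/dw[- \cos{\left(2 w^{3} + \frac{3 w^{2}}{4} + \frac{3}{4} \right)} + 5 e^{- w}] = \frac{\left(12 w^{2} e^{w} \sin{\left(2 w^{3} + \frac{3 w^{2}}{4} + \frac{3}{4} \right)} + 3 w e^{w} \sin{\left(2 w^{3} + \frac{3 w^{2}}{4} + \frac{3}{4} \right)} - 10\right) e^{- w}}{2}, which equals f(w).
F(1) = - \cos{\left(\frac{7}{2} \right)} + \frac{5}{e}; F(0) = 5 - \cos{\left(\frac{3}{4} \right)}.
Integral = F(1) - F(0) = -5 + \cos{\left(\frac{3}{4} \right)} - \cos{\left(\frac{7}{2} \right)} + \frac{5}{e}.

Antiderivative: F(w) = - \cos{\left(2 w^{3} + \frac{3 w^{2}}{4} + \frac{3}{4} \right)} + 5 e^{- w}; value = -5 + \cos{\left(\frac{3}{4} \right)} - \cos{\left(\frac{7}{2} \right)} + \frac{5}{e}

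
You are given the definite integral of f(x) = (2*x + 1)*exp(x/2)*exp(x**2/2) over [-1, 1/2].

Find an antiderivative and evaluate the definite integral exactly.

f matches the chain-rule pattern g'(h)*h' with inner function h(x) = x**2/2 + x/2; substituting u = h(x) collapses the integral.
F(x) = 2*exp(x**2/2 + x/2) is an antiderivative of f.
Check: d/dx[2*exp(x**2/2 + x/2)] = 2*x*exp(x/2)*exp(x**2/2) + exp(x/2)*exp(x**2/2), which equals f(x).
F(1/2) = 2*exp(3/8); F(-1) = 2.
Integral = F(1/2) - F(-1) = -2 + 2*exp(3/8).

Antiderivative: F(x) = 2*exp(x**2/2 + x/2); value = -2 + 2*exp(3/8)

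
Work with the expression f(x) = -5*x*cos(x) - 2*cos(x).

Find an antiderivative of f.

The integrand splits into summands that can be handled one at a time.
Check: d/dx[-5*x*sin(x) - 2*sin(x) - 5*cos(x)] = -5*x*cos(x) - 2*cos(x) = f(x).

An antiderivative is F(x) = -5*x*sin(x) - 2*sin(x) - 5*cos(x).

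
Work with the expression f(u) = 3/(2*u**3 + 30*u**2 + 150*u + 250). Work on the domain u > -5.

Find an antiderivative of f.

An antiderivative is F(u) = -3/(4*u**2 + 40*u + 100).

A candidate is checked by its d/du: the result must match f(u).
Check: d/du[-3/(4*u**2 + 40*u + 100)] = 3/(2*u**3 + 30*u**2 + 150*u + 250) = f(u).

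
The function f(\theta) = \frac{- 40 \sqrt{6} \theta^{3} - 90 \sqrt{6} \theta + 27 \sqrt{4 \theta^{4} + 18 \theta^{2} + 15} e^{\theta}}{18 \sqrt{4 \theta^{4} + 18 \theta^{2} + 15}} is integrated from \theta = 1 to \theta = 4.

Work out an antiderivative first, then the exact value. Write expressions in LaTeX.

Antiderivative: F(\theta) = - \frac{5 \sqrt{\frac{2 \theta^{4}}{3} + 3 \theta^{2} + \frac{5}{2}}}{3} + \frac{3 e^{\theta}}{2}; value = - \frac{5 \sqrt{7962}}{18} - \frac{3 e}{2} + \frac{5 \sqrt{222}}{18} + \frac{3 e^{4}}{2}

Recover f(\theta) by differentiating a candidate F(\theta); any mismatch rules it out.
F(\theta) = - \frac{5 \sqrt{\frac{2 \theta^{4}}{3} + 3 \theta^{2} + \frac{5}{2}}}{3} + \frac{3 e^{\theta}}{2} is an antiderivative of f.
Check: d/d\theta[- \frac{5 \sqrt{\frac{2 \theta^{4}}{3} + 3 \theta^{2} + \frac{5}{2}}}{3} + \frac{3 e^{\theta}}{2}] = \frac{- 40 \sqrt{6} \theta^{3} - 90 \sqrt{6} \theta + 27 \sqrt{4 \theta^{4} + 18 \theta^{2} + 15} e^{\theta}}{18 \sqrt{4 \theta^{4} + 18 \theta^{2} + 15}} = f(\theta).
F(4) = - \frac{5 \sqrt{7962}}{18} + \frac{3 e^{4}}{2}; F(1) = - \frac{5 \sqrt{222}}{18} + \frac{3 e}{2}.
Integral = F(4) - F(1) = - \frac{5 \sqrt{7962}}{18} - \frac{3 e}{2} + \frac{5 \sqrt{222}}{18} + \frac{3 e^{4}}{2}.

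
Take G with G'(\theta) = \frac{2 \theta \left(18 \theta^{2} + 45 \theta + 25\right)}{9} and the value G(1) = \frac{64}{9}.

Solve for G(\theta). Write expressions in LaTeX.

G(\theta) = \theta^{4} + \frac{10 \theta^{3}}{3} + \frac{25 \theta^{2}}{9}

G'(\theta) matches the chain-rule pattern g'(h)*h' with inner function h(\theta) = \theta^{2} + \frac{5 \theta}{3}; substituting u = h(\theta) collapses the integral.
A general antiderivative is \left(\theta^{2} + \frac{5 \theta}{3}\right)^{2} + C.
The condition gives C = \frac{64}{9} - (\frac{64}{9}) = 0.
So G(\theta) = \theta^{4} + \frac{10 \theta^{3}}{3} + \frac{25 \theta^{2}}{9}.
Check: d/d\theta[\theta^{4} + \frac{10 \theta^{3}}{3} + \frac{25 \theta^{2}}{9}] = 4 \theta^{3} + 10 \theta^{2} + \frac{50 \theta}{9}, which equals G'(\theta).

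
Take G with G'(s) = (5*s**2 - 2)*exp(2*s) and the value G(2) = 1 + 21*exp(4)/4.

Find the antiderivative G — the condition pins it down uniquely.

G(s) = (10*s**2 - 10*s + 1)*exp(2*s)/4 + 1

G'(s) has the shape u'v + uv' for u = 5*s**2/2 - 5*s/2 + 1/4 and v = exp(2*s) — it is the derivative of the product u*v.
A general antiderivative is (10*s**2 - 10*s + 1)*exp(2*s)/4 + C.
The condition gives C = 1 + 21*exp(4)/4 - (21*exp(4)/4) = 1.
So G(s) = (10*s**2 - 10*s + 1)*exp(2*s)/4 + 1.
Check: d/ds[(10*s**2 - 10*s + 1)*exp(2*s)/4 + 1] = 5*s**2*exp(2*s) - 2*exp(2*s), which equals G'(s).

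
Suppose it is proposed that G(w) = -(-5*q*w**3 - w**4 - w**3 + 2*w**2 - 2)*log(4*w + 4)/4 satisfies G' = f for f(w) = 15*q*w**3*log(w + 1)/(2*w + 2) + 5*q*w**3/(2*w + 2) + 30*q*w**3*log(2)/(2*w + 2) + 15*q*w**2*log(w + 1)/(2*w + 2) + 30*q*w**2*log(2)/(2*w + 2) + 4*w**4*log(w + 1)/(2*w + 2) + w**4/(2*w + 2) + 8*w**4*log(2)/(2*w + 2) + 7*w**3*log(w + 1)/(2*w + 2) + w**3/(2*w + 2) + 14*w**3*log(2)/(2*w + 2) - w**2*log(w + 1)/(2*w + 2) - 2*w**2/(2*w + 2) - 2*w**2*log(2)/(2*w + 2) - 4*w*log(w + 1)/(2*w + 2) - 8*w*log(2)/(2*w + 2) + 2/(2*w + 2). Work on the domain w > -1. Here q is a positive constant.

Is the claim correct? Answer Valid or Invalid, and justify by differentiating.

d/dw[G] = (15*q*w**3*log(w + 1) + 5*q*w**3 + 30*q*w**3*log(2) + 15*q*w**2*log(w + 1) + 30*q*w**2*log(2) + 4*w**4*log(w + 1) + w**4 + 8*w**4*log(2) + 7*w**3*log(w + 1) + w**3 + 14*w**3*log(2) - w**2*log(w + 1) - 2*w**2 - 2*w**2*log(2) - 4*w*log(w + 1) - 8*w*log(2) + 2)/(4*w + 4)
d/dw[G] - f(w) = (-15*q*w**3*log(w + 1) - 30*q*w**3*log(2) - 5*q*w**3 - 15*q*w**2*log(w + 1) - 30*q*w**2*log(2) - 4*w**4*log(w + 1) - 8*w**4*log(2) - w**4 - 7*w**3*log(w + 1) - 14*w**3*log(2) - w**3 + w**2*log(w + 1) + 2*w**2*log(2) + 2*w**2 + 4*w*log(w + 1) + 8*w*log(2) - 2)/(4*w + 4) != 0.

Invalid: d/dw[G] - f = (-15*q*w**3*log(w + 1) - 30*q*w**3*log(2) - 5*q*w**3 - 15*q*w**2*log(w + 1) - 30*q*w**2*log(2) - 4*w**4*log(w + 1) - 8*w**4*log(2) - w**4 - 7*w**3*log(w + 1) - 14*w**3*log(2) - w**3 + w**2*log(w + 1) + 2*w**2*log(2) + 2*w**2 + 4*w*log(w + 1) + 8*w*log(2) - 2)/(4*w + 4), which is not 0.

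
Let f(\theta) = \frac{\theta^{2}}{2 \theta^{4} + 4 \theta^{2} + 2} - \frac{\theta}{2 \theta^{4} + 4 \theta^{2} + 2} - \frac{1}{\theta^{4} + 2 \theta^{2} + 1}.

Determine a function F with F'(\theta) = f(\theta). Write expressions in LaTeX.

Integrate term by term and add the pieces.
Check: d/d\theta[- \frac{3 \theta}{4 \theta^{2} + 4} - \frac{\operatorname{atan}{\left(\theta \right)}}{4} + \frac{1}{4 \theta^{2} + 4}] = \frac{\theta^{2} - \theta - 2}{2 \theta^{4} + 4 \theta^{2} + 2}, which equals f(\theta).

An antiderivative is F(\theta) = - \frac{3 \theta}{4 \theta^{2} + 4} - \frac{\operatorname{atan}{\left(\theta \right)}}{4} + \frac{1}{4 \theta^{2} + 4}.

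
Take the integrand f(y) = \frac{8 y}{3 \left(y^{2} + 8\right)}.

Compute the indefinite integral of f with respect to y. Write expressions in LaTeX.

f matches the chain-rule pattern g'(h)*h' with inner function h(y) = \frac{y^{2}}{2} + 4; substituting u = h(y) collapses the integral.
Check: d/dy[\frac{4 \log{\left(\frac{y^{2}}{2} + 4 \right)}}{3}] = \frac{8 y}{3 y^{2} + 24}, which equals f(y).

F(y) = \frac{4 \log{\left(\frac{y^{2}}{2} + 4 \right)}}{3} + C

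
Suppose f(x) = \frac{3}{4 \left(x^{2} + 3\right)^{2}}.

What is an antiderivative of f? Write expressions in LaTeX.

Differentiate the proposed F(x) back; it has to land on f(x) exactly.
Check: d/dx[\frac{\sqrt{3} x^{2} \operatorname{atan}{\left(\frac{\sqrt{3} x}{3} \right)} + 3 x + 3 \sqrt{3} \operatorname{atan}{\left(\frac{\sqrt{3} x}{3} \right)}}{24 \left(x^{2} + 3\right)}] = \frac{3}{4 x^{4} + 24 x^{2} + 36}, which equals f(x).

An antiderivative is F(x) = \frac{\sqrt{3} x^{2} \operatorname{atan}{\left(\frac{\sqrt{3} x}{3} \right)} + 3 x + 3 \sqrt{3} \operatorname{atan}{\left(\frac{\sqrt{3} x}{3} \right)}}{24 \left(x^{2} + 3\right)}.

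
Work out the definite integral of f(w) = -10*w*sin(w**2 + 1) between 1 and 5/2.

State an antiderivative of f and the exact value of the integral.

f matches the chain-rule pattern g'(h)*h' with inner function h(w) = w**2 + 1; substituting u = h(w) collapses the integral.
F(w) = 5*cos(w**2 + 1) is an antiderivative of f.
Check: d/dw[5*cos(w**2 + 1)] = -10*w*sin(w**2 + 1) = f(w).
F(5/2) = 5*cos(29/4); F(1) = 5*cos(2).
Integral = F(5/2) - F(1) = -5*cos(2) + 5*cos(29/4).

Antiderivative: F(w) = 5*cos(w**2 + 1); value = -5*cos(2) + 5*cos(29/4)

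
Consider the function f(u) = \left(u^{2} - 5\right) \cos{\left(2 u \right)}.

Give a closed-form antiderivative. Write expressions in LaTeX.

An antiderivative is F(u) = \frac{u^{2} \sin{\left(2 u \right)}}{2} + \frac{u \cos{\left(2 u \right)}}{2} - \frac{11 \sin{\left(2 u \right)}}{4}.

A candidate is checked by its d/du: the result must match f(u).
Check: d/du[\frac{u^{2} \sin{\left(2 u \right)}}{2} + \frac{u \cos{\left(2 u \right)}}{2} - \frac{11 \sin{\left(2 u \right)}}{4}] = u^{2} \cos{\left(2 u \right)} - 5 \cos{\left(2 u \right)}, which equals f(u).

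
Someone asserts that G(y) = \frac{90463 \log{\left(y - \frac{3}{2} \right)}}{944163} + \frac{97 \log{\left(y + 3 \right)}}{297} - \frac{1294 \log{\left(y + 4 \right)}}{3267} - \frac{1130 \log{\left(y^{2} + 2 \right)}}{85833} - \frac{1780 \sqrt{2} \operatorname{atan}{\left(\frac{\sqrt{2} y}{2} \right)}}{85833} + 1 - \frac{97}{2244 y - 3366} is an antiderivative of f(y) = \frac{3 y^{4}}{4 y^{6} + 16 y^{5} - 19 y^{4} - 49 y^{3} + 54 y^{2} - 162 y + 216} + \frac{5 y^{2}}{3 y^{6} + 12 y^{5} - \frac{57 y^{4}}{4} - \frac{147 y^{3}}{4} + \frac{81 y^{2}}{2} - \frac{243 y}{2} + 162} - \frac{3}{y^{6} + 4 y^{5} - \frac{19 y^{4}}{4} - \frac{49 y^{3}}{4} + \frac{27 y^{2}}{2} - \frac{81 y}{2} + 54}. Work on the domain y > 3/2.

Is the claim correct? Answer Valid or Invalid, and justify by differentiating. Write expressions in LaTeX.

Valid - the claim checks out under differentiation.

d/dy[G] = \frac{9 y^{4} + 20 y^{2} - 36}{12 y^{6} + 48 y^{5} - 57 y^{4} - 147 y^{3} + 162 y^{2} - 486 y + 648}
This equals f(y) exactly, so the claim holds.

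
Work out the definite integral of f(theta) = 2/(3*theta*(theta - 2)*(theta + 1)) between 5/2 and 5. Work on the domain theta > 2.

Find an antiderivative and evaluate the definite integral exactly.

Factor the denominator (3*theta*(theta - 2)*(theta + 1)) and decompose: f = 2/(9*(theta + 1)) + 1/(9*(theta - 2)) - 1/(3*theta); each piece integrates to a log, atan, or power term.
F(theta) = -log(theta)/3 + log(theta - 2)/9 + 2*log(theta + 1)/9 is an antiderivative of f.
Check: d/dtheta[-log(theta)/3 + log(theta - 2)/9 + 2*log(theta + 1)/9] = 2/(3*theta**3 - 3*theta**2 - 6*theta), which equals f(theta).
F(5) = -log(5)/3 + log(3)/9 + 2*log(6)/9; F(5/2) = -log(5/2)/3 - log(2)/9 + 2*log(7/2)/9.
Integral = F(5) - F(5/2) = -log(5)/3 - 2*log(7/2)/9 + log(2)/9 + log(3)/9 + log(5/2)/3 + 2*log(6)/9.

Antiderivative: F(theta) = -log(theta)/3 + log(theta - 2)/9 + 2*log(theta + 1)/9; value = -log(5)/3 - 2*log(7/2)/9 + log(2)/9 + log(3)/9 + log(5/2)/3 + 2*log(6)/9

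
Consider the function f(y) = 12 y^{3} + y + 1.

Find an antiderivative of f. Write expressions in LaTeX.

An antiderivative is F(y) = 3 y^{4} + \frac{y^{2}}{2} + y.

The integrand splits into summands that can be handled one at a time.
Check: d/dy[3 y^{4} + \frac{y^{2}}{2} + y] = 12 y^{3} + y + 1 = f(y).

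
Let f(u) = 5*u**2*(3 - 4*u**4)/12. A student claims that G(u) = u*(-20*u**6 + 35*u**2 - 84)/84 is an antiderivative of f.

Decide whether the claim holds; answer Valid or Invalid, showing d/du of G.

Invalid: d/du[G] - f = -1, which is not 0.

d/du[G] = -5*u**6/3 + 5*u**2/4 - 1
d/du[G] - f(u) = -1 != 0.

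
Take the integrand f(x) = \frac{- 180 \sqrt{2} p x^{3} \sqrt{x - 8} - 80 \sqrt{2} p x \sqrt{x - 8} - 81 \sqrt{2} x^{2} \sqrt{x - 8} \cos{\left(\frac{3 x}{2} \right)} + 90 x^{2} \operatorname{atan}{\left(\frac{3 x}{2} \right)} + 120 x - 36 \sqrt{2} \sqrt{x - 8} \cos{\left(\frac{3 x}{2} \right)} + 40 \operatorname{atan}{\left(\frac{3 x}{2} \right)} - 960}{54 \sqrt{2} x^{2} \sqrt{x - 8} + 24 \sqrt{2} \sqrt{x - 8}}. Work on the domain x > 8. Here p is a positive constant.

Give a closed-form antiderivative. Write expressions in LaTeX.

An antiderivative is F(x) = - \frac{5 p x^{2}}{3} + \frac{10 \sqrt{\frac{x}{2} - 4} \operatorname{atan}{\left(\frac{3 x}{2} \right)}}{3} - \sin{\left(\frac{3 x}{2} \right)}.

A candidate is checked by its d/dx: the result must match f(x).
Check: d/dx[- \frac{5 p x^{2}}{3} + \frac{10 \sqrt{\frac{x}{2} - 4} \operatorname{atan}{\left(\frac{3 x}{2} \right)}}{3} - \sin{\left(\frac{3 x}{2} \right)}] = \frac{- 180 \sqrt{2} p x^{3} \sqrt{x - 8} - 80 \sqrt{2} p x \sqrt{x - 8} - 81 \sqrt{2} x^{2} \sqrt{x - 8} \cos{\left(\frac{3 x}{2} \right)} + 90 x^{2} \operatorname{atan}{\left(\frac{3 x}{2} \right)} + 120 x - 36 \sqrt{2} \sqrt{x - 8} \cos{\left(\frac{3 x}{2} \right)} + 40 \operatorname{atan}{\left(\frac{3 x}{2} \right)} - 960}{54 \sqrt{2} x^{2} \sqrt{x - 8} + 24 \sqrt{2} \sqrt{x - 8}} = f(x).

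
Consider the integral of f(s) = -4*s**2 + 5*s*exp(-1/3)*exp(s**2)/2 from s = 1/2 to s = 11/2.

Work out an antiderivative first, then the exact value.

The integrand splits into summands that can be handled one at a time.
F(s) = -4*s**3/3 + 5*exp(s**2 - 1/3)/4 is an antiderivative of f.
Check: d/ds[-4*s**3/3 + 5*exp(s**2 - 1/3)/4] = -4*s**2 + 5*s*exp(-1/3)*exp(s**2)/2 = f(s).
F(11/2) = -1331/6 + 5*exp(359/12)/4; F(1/2) = -1/6 + 5*exp(-1/12)/4.
Integral = F(11/2) - F(1/2) = -665/3 - 5*exp(-1/12)/4 + 5*exp(359/12)/4.

Antiderivative: F(s) = -4*s**3/3 + 5*exp(s**2 - 1/3)/4; value = -665/3 - 5*exp(-1/12)/4 + 5*exp(359/12)/4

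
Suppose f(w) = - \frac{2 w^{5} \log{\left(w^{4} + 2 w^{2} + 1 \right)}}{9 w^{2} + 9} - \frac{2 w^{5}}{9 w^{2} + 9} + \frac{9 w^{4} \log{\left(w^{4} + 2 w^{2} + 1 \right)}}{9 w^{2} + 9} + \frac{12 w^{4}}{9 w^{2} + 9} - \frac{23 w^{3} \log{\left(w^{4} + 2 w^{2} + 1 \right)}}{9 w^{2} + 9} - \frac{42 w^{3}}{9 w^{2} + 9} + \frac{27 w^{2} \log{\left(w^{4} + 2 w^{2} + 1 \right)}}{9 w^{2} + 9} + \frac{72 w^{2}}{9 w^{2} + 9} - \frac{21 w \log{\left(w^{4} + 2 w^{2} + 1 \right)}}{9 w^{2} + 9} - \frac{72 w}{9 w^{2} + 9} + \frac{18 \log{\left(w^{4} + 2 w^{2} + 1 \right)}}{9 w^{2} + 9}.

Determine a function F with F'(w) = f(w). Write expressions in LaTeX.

An antiderivative is F(w) = - \frac{w^{4} \log{\left(w^{4} + 2 w^{2} + 1 \right)}}{18} + \frac{w^{3} \log{\left(w^{4} + 2 w^{2} + 1 \right)}}{3} - \frac{7 w^{2} \log{\left(w^{4} + 2 w^{2} + 1 \right)}}{6} + 2 w \log{\left(w^{4} + 2 w^{2} + 1 \right)} - 2 \log{\left(w^{4} + 2 w^{2} + 1 \right)}.

f has the shape u'v + uv' for u = - \frac{\left(- \frac{w^{2}}{3} + w - 2\right)^{2}}{2} and v = \log{\left(w^{4} + 2 w^{2} + 1 \right)} — it is the derivative of the product u*v.
Check: d/dw[- \frac{w^{4} \log{\left(w^{4} + 2 w^{2} + 1 \right)}}{18} + \frac{w^{3} \log{\left(w^{4} + 2 w^{2} + 1 \right)}}{3} - \frac{7 w^{2} \log{\left(w^{4} + 2 w^{2} + 1 \right)}}{6} + 2 w \log{\left(w^{4} + 2 w^{2} + 1 \right)} - 2 \log{\left(w^{4} + 2 w^{2} + 1 \right)}] = \frac{- 2 w^{5} \log{\left(w^{4} + 2 w^{2} + 1 \right)} - 2 w^{5} + 9 w^{4} \log{\left(w^{4} + 2 w^{2} + 1 \right)} + 12 w^{4} - 23 w^{3} \log{\left(w^{4} + 2 w^{2} + 1 \right)} - 42 w^{3} + 27 w^{2} \log{\left(w^{4} + 2 w^{2} + 1 \right)} + 72 w^{2} - 21 w \log{\left(w^{4} + 2 w^{2} + 1 \right)} - 72 w + 18 \log{\left(w^{4} + 2 w^{2} + 1 \right)}}{9 w^{2} + 9}, which equals f(w).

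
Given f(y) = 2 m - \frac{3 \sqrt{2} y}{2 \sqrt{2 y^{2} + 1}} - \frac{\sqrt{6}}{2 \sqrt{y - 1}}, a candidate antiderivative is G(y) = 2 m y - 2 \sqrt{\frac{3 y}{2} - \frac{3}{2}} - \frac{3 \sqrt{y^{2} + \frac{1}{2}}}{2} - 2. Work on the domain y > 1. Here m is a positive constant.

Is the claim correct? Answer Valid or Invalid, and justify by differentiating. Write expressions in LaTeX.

Valid - the claim checks out under differentiation.

d/dy[G] = \frac{4 m \sqrt{y - 1} \sqrt{2 y^{2} + 1} - 3 \sqrt{2} y \sqrt{y - 1} - \sqrt{6} \sqrt{2 y^{2} + 1}}{2 \sqrt{y - 1} \sqrt{2 y^{2} + 1}}
This equals f(y) exactly, so the claim holds.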